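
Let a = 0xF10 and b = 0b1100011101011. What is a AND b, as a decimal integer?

0xF10 = 0111100010000
b = 1100011101011
AND → 0100000000000 = 2048

2048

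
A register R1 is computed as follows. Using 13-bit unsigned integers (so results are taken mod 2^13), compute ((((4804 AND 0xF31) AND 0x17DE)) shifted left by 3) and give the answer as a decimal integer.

4804 = 1001011000100
0xF31 = 0111100110001
→ AND → 0001000000000 = 512
0x17DE = 1011111011110
→ AND → 0001000000000 = 512
→ shifted left by 3 (mod 2^13) → 1000000000000 = 4096

4096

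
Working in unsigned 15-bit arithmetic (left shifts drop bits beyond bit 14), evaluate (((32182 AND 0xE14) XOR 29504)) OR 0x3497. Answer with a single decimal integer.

32727

32182 = 111110110110110
0xE14 = 000111000010100
→ AND → 000110000010100 = 3092
29504 = 111001101000000
→ XOR → 111111101010100 = 32596
0x3497 = 011010010010111
→ OR → 111111111010111 = 32727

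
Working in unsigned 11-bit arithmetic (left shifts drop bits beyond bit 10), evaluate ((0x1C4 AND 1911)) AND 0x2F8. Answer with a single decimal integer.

64

0x1C4 = 00111000100
1911 = 11101110111
→ AND → 00101000100 = 324
0x2F8 = 01011111000
→ AND → 00001000000 = 64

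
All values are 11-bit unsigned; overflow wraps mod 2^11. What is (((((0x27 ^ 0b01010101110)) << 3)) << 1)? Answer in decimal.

0x27 = 00000100111
0b01010101110 = 01010101110
→ ^ → 01010001001 = 649
→ << 3 (mod 2^11) → 10001001000 = 1096
→ << 1 (mod 2^11) → 00010010000 = 144

144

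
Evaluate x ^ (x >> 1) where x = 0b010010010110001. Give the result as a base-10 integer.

14057

x = 10010010110001 = 9393
x>>1 = 01001001011000
XOR  = 11011011101001 = 14057
(x ^ (x >> 1) gives the standard binary-reflected Gray code of x.)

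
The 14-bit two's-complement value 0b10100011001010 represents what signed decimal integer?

pattern = 10100011001010 (MSB is 1 ⇒ negative)
Invert: 01011100110101, add 1 → 01011100110110 = 5942, so the value is -5942.
(Equivalently: 10442 - 2^14 = 10442 - 16384 = -5942.)

-5942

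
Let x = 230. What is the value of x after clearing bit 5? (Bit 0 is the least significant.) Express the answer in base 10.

x = 11100110
bit 5 is currently 1; clear it via x & ~(1 << 5) = x & ~32
→ 11000110 = 198

198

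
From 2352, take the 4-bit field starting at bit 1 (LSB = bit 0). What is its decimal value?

v = 100100110000
Shift right by 1: 10010011000
Mask low 4 bits: 1000 = 8

8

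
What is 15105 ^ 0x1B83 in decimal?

15105 = 11101100000001
0x1B83 = 01101110000011
XOR → 10000010000010 = 8322

8322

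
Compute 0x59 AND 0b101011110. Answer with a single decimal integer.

88

0x59 = 001011001
b = 101011110
AND → 001011000 = 88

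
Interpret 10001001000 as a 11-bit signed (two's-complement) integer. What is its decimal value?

-952

pattern = 10001001000 (MSB is 1 ⇒ negative)
Invert: 01110110111, add 1 → 01110111000 = 952, so the value is -952.
(Equivalently: 1096 - 2^11 = 1096 - 2048 = -952.)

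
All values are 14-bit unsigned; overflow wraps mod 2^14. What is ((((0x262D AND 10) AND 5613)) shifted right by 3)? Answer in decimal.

1

0x262D = 10011000101101
10 = 00000000001010
→ AND → 00000000001000 = 8
5613 = 01010111101101
→ AND → 00000000001000 = 8
→ shifted right by 3 → 00000000000001 = 1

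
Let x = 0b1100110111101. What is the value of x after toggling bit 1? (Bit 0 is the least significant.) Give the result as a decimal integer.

6591

x = 1100110111101
bit 1 is currently 0; toggle it via x ^ (1 << 1) = x ^ 2
→ 1100110111111 = 6591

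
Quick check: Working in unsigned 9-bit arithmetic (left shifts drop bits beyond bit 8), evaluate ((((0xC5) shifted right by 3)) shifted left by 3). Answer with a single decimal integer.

0xC5 = 011000101
→ shifted right by 3 → 000011000 = 24
→ shifted left by 3 (mod 2^9) → 011000000 = 192

192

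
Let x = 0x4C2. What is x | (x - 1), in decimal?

1219

x = 10011000010 = 1218
x - 1 = 10011000001
OR    = 10011000011 = 1219
(x | (x - 1) sets all bits below the lowest set bit.)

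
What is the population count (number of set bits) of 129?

129 = 10000001
Count the 1s: 1 + 1 = 2

2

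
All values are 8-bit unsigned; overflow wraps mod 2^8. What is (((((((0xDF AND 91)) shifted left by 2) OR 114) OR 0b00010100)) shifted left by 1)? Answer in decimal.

0xDF = 11011111
91 = 01011011
→ AND → 01011011 = 91
→ shifted left by 2 (mod 2^8) → 01101100 = 108
114 = 01110010
→ OR → 01111110 = 126
0b00010100 = 00010100
→ OR → 01111110 = 126
→ shifted left by 1 (mod 2^8) → 11111100 = 252

252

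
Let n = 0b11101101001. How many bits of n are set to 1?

7

n = 11101101001
Count the 1s: 1 + 1 + 1 + 1 + 1 + 1 + 1 = 7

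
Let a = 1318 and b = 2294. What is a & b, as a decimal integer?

1318 = 010100100110
2294 = 100011110110
AND → 000000100110 = 38

38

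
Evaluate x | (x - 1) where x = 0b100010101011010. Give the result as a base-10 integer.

17755

x = 100010101011010 = 17754
x - 1 = 100010101011001
OR    = 100010101011011 = 17755
(x | (x - 1) sets all bits below the lowest set bit.)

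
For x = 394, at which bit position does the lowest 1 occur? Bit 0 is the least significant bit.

394 = 110001010
Trailing zeros: 1, so the lowest set bit is bit 1 (value 2).

1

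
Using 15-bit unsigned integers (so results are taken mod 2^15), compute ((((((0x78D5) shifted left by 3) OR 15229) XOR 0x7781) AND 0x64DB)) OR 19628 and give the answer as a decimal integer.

19708

0x78D5 = 111100011010101
→ shifted left by 3 (mod 2^15) → 100011010101000 = 18088
15229 = 011101101111101
→ OR → 111111111111101 = 32765
0x7781 = 111011110000001
→ XOR → 000100001111100 = 2172
0x64DB = 110010011011011
→ AND → 000000001011000 = 88
19628 = 100110010101100
→ OR → 100110011111100 = 19708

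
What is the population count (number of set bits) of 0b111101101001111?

n = 111101101001111
Count the 1s: 1 + 1 + 1 + 1 + 1 + 1 + 1 + 1 + 1 + 1 + 1 = 11

11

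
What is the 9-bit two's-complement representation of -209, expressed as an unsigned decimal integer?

209 in 9 bits: 011010001
Invert: 100101110
Add 1:  100101111 = 303
(Check: 2^9 - 209 = 512 - 209 = 303.)

303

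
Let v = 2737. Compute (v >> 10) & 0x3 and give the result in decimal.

v = 0101010110001
Shift right by 10: 010
Mask low 2 bits: 10 = 2

2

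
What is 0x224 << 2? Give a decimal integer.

2192

0x224 = 001000100100
shift left by 2 → 100010010000 = 2192
(equivalently, 548 × 2^2 = 548 × 4)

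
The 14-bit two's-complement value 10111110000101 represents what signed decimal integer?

pattern = 10111110000101 (MSB is 1 ⇒ negative)
Invert: 01000001111010, add 1 → 01000001111011 = 4219, so the value is -4219.
(Equivalently: 12165 - 2^14 = 12165 - 16384 = -4219.)

-4219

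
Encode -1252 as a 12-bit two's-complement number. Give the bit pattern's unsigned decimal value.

2844

1252 in 12 bits: 010011100100
Invert: 101100011011
Add 1:  101100011100 = 2844
(Check: 2^12 - 1252 = 4096 - 1252 = 2844.)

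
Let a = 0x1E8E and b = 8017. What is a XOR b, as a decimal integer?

0x1E8E = 1111010001110
8017 = 1111101010001
XOR → 0000111011111 = 479

479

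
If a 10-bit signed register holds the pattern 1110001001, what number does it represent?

-119

pattern = 1110001001 (MSB is 1 ⇒ negative)
Invert: 0001110110, add 1 → 0001110111 = 119, so the value is -119.
(Equivalently: 905 - 2^10 = 905 - 1024 = -119.)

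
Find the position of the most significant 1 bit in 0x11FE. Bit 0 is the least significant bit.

12

0x11FE = 1000111111110
The topmost 1 is at position 12 (since 2^12 = 4096 ≤ 4606 < 8192).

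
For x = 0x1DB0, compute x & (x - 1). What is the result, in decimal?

x = 1110110110000 = 7600
x - 1 = 1110110101111
AND   = 1110110100000 = 7584
(x & (x - 1) clears the lowest set bit of x.)

7584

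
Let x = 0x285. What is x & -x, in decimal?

x = 1010000101 = 645
-x (two's complement) = …0101111011
AND   = 0000000001 = 1
(x & -x isolates the lowest set bit of x.)

1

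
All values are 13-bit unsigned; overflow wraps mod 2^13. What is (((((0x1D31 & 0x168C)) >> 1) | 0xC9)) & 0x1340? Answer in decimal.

576

0x1D31 = 1110100110001
0x168C = 1011010001100
→ & → 1010000000000 = 5120
→ >> 1 → 0101000000000 = 2560
0xC9 = 0000011001001
→ | → 0101011001001 = 2761
0x1340 = 1001101000000
→ & → 0001001000000 = 576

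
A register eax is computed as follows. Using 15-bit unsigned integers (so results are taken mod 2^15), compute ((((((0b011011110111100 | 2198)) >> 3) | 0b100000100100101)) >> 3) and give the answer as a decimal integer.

0b011011110111100 = 011011110111100
2198 = 000100010010110
→ | → 011111110111110 = 16318
→ >> 3 → 000011111110111 = 2039
0b100000100100101 = 100000100100101
→ | → 100011111110111 = 18423
→ >> 3 → 000100011111110 = 2302

2302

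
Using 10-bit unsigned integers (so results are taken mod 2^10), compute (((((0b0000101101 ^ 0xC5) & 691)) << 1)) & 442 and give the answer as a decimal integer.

0b0000101101 = 0000101101
0xC5 = 0011000101
→ ^ → 0011101000 = 232
691 = 1010110011
→ & → 0010100000 = 160
→ << 1 (mod 2^10) → 0101000000 = 320
442 = 0110111010
→ & → 0100000000 = 256

256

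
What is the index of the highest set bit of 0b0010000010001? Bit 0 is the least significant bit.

10

0b0010000010001 = 10000010001
The topmost 1 is at position 10 (since 2^10 = 1024 ≤ 1041 < 2048).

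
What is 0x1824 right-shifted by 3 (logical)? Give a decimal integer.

0x1824 = 1100000100100
shift right by 3 → 0001100000100 = 772
(equivalently, floor(6180 / 8))

772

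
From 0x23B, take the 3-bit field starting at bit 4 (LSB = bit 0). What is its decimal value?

3

v = 1000111011
Shift right by 4: 100011
Mask low 3 bits: 011 = 3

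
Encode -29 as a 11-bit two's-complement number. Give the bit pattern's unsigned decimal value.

2019

29 in 11 bits: 00000011101
Invert: 11111100010
Add 1:  11111100011 = 2019
(Check: 2^11 - 29 = 2048 - 29 = 2019.)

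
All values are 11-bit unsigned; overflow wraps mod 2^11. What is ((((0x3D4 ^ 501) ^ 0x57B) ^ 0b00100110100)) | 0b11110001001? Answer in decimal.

2031

0x3D4 = 01111010100
501 = 00111110101
→ ^ → 01000100001 = 545
0x57B = 10101111011
→ ^ → 11101011010 = 1882
0b00100110100 = 00100110100
→ ^ → 11001101110 = 1646
0b11110001001 = 11110001001
→ | → 11111101111 = 2031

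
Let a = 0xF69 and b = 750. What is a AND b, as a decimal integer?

0xF69 = 111101101001
750 = 001011101110
AND → 001001101000 = 616

616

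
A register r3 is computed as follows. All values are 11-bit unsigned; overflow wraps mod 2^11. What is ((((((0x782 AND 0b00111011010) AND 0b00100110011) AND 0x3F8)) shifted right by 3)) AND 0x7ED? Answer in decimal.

0x782 = 11110000010
0b00111011010 = 00111011010
→ AND → 00110000010 = 386
0b00100110011 = 00100110011
→ AND → 00100000010 = 258
0x3F8 = 01111111000
→ AND → 00100000000 = 256
→ shifted right by 3 → 00000100000 = 32
0x7ED = 11111101101
→ AND → 00000100000 = 32

32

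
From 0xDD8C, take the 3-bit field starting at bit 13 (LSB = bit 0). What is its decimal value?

v = 1101110110001100
Shift right by 13: 110
Mask low 3 bits: 110 = 6

6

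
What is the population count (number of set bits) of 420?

4

420 = 110100100
Count the 1s: 1 + 1 + 1 + 1 = 4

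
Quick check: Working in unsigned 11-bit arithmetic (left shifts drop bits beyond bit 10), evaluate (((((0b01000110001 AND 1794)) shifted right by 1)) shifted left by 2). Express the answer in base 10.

1024

0b01000110001 = 01000110001
1794 = 11100000010
→ AND → 01000000000 = 512
→ shifted right by 1 → 00100000000 = 256
→ shifted left by 2 (mod 2^11) → 10000000000 = 1024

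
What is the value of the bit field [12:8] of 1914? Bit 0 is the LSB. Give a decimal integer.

v = 0011101111010
Shift right by 8: 00111
Mask low 5 bits: 00111 = 7

7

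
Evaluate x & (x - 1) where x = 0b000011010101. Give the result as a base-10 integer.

212

x = 11010101 = 213
x - 1 = 11010100
AND   = 11010100 = 212
(x & (x - 1) clears the lowest set bit of x.)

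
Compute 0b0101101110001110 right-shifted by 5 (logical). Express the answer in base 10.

732

x = 101101110001110
shift right by 5 → 000001011011100 = 732
(equivalently, floor(23438 / 32))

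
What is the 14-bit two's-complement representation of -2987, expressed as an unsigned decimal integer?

2987 in 14 bits: 00101110101011
Invert: 11010001010100
Add 1:  11010001010101 = 13397
(Check: 2^14 - 2987 = 16384 - 2987 = 13397.)

13397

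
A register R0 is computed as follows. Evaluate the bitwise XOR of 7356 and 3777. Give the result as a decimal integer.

4733

7356 = 1110010111100
3777 = 0111011000001
XOR → 1001001111101 = 4733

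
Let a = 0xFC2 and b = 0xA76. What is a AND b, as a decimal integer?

0xFC2 = 111111000010
0xA76 = 101001110110
AND → 101001000010 = 2626

2626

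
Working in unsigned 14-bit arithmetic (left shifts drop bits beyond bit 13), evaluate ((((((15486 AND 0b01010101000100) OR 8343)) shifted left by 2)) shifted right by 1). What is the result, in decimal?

15486 = 11110001111110
0b01010101000100 = 01010101000100
→ AND → 01010001000100 = 5188
8343 = 10000010010111
→ OR → 11010011010111 = 13527
→ shifted left by 2 (mod 2^14) → 01001101011100 = 4956
→ shifted right by 1 → 00100110101110 = 2478

2478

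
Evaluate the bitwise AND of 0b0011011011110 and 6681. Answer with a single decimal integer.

a = 0011011011110
6681 = 1101000011001
AND → 0001000011000 = 536

536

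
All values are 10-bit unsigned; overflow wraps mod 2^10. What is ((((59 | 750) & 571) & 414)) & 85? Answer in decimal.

59 = 0000111011
750 = 1011101110
→ | → 1011111111 = 767
571 = 1000111011
→ & → 1000111011 = 571
414 = 0110011110
→ & → 0000011010 = 26
85 = 0001010101
→ & → 0000010000 = 16

16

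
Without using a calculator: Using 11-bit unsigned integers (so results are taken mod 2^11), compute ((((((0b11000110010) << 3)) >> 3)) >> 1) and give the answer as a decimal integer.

0b11000110010 = 11000110010
→ << 3 (mod 2^11) → 00110010000 = 400
→ >> 3 → 00000110010 = 50
→ >> 1 → 00000011001 = 25

25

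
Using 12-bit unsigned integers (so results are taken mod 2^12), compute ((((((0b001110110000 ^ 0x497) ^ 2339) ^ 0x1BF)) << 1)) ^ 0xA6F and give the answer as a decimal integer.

1305

0b001110110000 = 001110110000
0x497 = 010010010111
→ ^ → 011100100111 = 1831
2339 = 100100100011
→ ^ → 111000000100 = 3588
0x1BF = 000110111111
→ ^ → 111110111011 = 4027
→ << 1 (mod 2^12) → 111101110110 = 3958
0xA6F = 101001101111
→ ^ → 010100011001 = 1305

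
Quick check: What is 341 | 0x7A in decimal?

383

341 = 101010101
0x7A = 001111010
 OR → 101111111 = 383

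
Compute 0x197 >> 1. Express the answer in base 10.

0x197 = 110010111
shift right by 1 → 011001011 = 203
(equivalently, floor(407 / 2))

203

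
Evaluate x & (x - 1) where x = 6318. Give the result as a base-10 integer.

6316

x = 1100010101110 = 6318
x - 1 = 1100010101101
AND   = 1100010101100 = 6316
(x & (x - 1) clears the lowest set bit of x.)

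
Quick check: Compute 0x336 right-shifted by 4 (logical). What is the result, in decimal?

0x336 = 1100110110
shift right by 4 → 0000110011 = 51
(equivalently, floor(822 / 16))

51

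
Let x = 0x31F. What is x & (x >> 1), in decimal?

x = 1100011111 = 799
x>>1 = 0110001111
AND  = 0100001111 = 271
(x & (x >> 1) has a 1 wherever x has two consecutive 1 bits.)

271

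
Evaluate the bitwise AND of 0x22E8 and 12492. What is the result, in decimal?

0x22E8 = 10001011101000
12492 = 11000011001100
AND → 10000011001000 = 8392

8392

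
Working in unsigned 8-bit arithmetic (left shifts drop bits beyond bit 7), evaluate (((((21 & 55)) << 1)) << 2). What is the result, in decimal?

21 = 00010101
55 = 00110111
→ & → 00010101 = 21
→ << 1 (mod 2^8) → 00101010 = 42
→ << 2 (mod 2^8) → 10101000 = 168

168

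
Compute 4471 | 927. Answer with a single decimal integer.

5119

4471 = 1000101110111
927 = 0001110011111
 OR → 1001111111111 = 5119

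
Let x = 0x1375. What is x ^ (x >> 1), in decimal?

x = 1001101110101 = 4981
x>>1 = 0100110111010
XOR  = 1101011001111 = 6863
(x ^ (x >> 1) gives the standard binary-reflected Gray code of x.)

6863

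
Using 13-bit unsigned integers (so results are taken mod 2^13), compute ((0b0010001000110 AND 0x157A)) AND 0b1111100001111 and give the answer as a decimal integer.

0b0010001000110 = 0010001000110
0x157A = 1010101111010
→ AND → 0010001000010 = 1090
0b1111100001111 = 1111100001111
→ AND → 0010000000010 = 1026

1026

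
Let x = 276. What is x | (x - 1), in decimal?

279

x = 100010100 = 276
x - 1 = 100010011
OR    = 100010111 = 279
(x | (x - 1) sets all bits below the lowest set bit.)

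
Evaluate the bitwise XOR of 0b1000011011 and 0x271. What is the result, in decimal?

106

a = 1000011011
0x271 = 1001110001
XOR → 0001101010 = 106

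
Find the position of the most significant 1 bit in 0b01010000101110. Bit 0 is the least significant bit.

0b01010000101110 = 1010000101110
The topmost 1 is at position 12 (since 2^12 = 4096 ≤ 5166 < 8192).

12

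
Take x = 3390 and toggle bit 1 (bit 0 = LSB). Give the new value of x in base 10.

x = 0110100111110
bit 1 is currently 1; toggle it via x ^ (1 << 1) = x ^ 2
→ 0110100111100 = 3388

3388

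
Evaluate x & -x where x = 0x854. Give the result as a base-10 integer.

x = 100001010100 = 2132
-x (two's complement) = …011110101100
AND   = 000000000100 = 4
(x & -x isolates the lowest set bit of x.)

4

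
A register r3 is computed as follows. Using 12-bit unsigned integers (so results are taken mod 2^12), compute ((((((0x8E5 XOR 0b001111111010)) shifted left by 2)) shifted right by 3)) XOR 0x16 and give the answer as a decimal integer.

409

0x8E5 = 100011100101
0b001111111010 = 001111111010
→ XOR → 101100011111 = 2847
→ shifted left by 2 (mod 2^12) → 110001111100 = 3196
→ shifted right by 3 → 000110001111 = 399
0x16 = 000000010110
→ XOR → 000110011001 = 409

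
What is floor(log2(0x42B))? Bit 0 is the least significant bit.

0x42B = 10000101011
The topmost 1 is at position 10 (since 2^10 = 1024 ≤ 1067 < 2048).

10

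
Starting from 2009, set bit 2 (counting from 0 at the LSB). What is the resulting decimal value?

x = 0011111011001
bit 2 is currently 0; set it via x | (1 << 2) = x | 4
→ 0011111011101 = 2013

2013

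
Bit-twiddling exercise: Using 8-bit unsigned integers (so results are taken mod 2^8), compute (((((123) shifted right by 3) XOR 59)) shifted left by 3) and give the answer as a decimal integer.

160

123 = 01111011
→ shifted right by 3 → 00001111 = 15
59 = 00111011
→ XOR → 00110100 = 52
→ shifted left by 3 (mod 2^8) → 10100000 = 160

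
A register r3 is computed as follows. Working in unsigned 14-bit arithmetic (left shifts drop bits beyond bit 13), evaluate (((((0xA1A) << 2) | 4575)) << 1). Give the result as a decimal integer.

13310

0xA1A = 00101000011010
→ << 2 (mod 2^14) → 10100001101000 = 10344
4575 = 01000111011111
→ | → 11100111111111 = 14847
→ << 1 (mod 2^14) → 11001111111110 = 13310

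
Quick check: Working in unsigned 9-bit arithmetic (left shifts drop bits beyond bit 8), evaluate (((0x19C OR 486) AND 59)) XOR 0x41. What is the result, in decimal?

0x19C = 110011100
486 = 111100110
→ OR → 111111110 = 510
59 = 000111011
→ AND → 000111010 = 58
0x41 = 001000001
→ XOR → 001111011 = 123

123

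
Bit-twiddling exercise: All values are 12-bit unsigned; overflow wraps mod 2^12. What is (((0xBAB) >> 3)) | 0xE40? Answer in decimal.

0xBAB = 101110101011
→ >> 3 → 000101110101 = 373
0xE40 = 111001000000
→ | → 111101110101 = 3957

3957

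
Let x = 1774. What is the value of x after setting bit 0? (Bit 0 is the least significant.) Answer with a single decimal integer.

x = 011011101110
bit 0 is currently 0; set it via x | (1 << 0) = x | 1
→ 011011101111 = 1775

1775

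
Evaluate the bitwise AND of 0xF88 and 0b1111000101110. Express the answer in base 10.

3592

0xF88 = 0111110001000
b = 1111000101110
AND → 0111000001000 = 3592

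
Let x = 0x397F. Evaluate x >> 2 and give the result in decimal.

3679

0x397F = 11100101111111
shift right by 2 → 00111001011111 = 3679
(equivalently, floor(14719 / 4))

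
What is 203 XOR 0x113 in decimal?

203 = 011001011
0x113 = 100010011
XOR → 111011000 = 472

472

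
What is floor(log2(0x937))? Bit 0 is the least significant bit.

11

0x937 = 100100110111
The topmost 1 is at position 11 (since 2^11 = 2048 ≤ 2359 < 4096).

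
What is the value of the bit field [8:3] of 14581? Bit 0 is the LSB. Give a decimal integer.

v = 11100011110101
Shift right by 3: 11100011110
Mask low 6 bits: 011110 = 30

30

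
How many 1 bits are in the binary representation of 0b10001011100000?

n = 10001011100000
Count the 1s: 1 + 1 + 1 + 1 + 1 = 5

5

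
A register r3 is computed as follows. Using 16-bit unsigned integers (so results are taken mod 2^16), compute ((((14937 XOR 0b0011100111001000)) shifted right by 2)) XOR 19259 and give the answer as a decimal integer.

19423

14937 = 0011101001011001
0b0011100111001000 = 0011100111001000
→ XOR → 0000001110010001 = 913
→ shifted right by 2 → 0000000011100100 = 228
19259 = 0100101100111011
→ XOR → 0100101111011111 = 19423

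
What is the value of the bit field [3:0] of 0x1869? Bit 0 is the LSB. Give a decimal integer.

9

v = 01100001101001
Shift right by 0: 01100001101001
Mask low 4 bits: 1001 = 9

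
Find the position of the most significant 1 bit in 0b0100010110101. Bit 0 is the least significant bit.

0b0100010110101 = 100010110101
The topmost 1 is at position 11 (since 2^11 = 2048 ≤ 2229 < 4096).

11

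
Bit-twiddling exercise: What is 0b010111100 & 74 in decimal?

8

a = 10111100
74 = 01001010
AND → 00001000 = 8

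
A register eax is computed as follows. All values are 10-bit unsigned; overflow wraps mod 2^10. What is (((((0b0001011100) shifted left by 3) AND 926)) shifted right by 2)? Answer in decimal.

0b0001011100 = 0001011100
→ shifted left by 3 (mod 2^10) → 1011100000 = 736
926 = 1110011110
→ AND → 1010000000 = 640
→ shifted right by 2 → 0010100000 = 160

160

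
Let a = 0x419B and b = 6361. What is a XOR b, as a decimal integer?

0x419B = 100000110011011
6361 = 001100011011001
XOR → 101100101000010 = 22850

22850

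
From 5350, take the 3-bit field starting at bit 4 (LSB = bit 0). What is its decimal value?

6

v = 01010011100110
Shift right by 4: 0101001110
Mask low 3 bits: 110 = 6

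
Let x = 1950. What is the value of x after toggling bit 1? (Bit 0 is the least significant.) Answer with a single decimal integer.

1948

x = 011110011110
bit 1 is currently 1; toggle it via x ^ (1 << 1) = x ^ 2
→ 011110011100 = 1948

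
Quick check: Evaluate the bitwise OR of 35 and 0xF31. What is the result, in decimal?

3891

35 = 000000100011
0xF31 = 111100110001
 OR → 111100110011 = 3891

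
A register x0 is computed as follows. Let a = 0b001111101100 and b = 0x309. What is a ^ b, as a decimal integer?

229

a = 1111101100
0x309 = 1100001001
XOR → 0011100101 = 229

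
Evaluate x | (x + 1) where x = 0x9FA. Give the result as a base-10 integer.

2555

x = 100111111010 = 2554
x + 1 = 100111111011
OR    = 100111111011 = 2555
(x | (x + 1) sets the lowest cleared bit.)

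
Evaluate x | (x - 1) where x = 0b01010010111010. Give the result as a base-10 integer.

5307

x = 1010010111010 = 5306
x - 1 = 1010010111001
OR    = 1010010111011 = 5307
(x | (x - 1) sets all bits below the lowest set bit.)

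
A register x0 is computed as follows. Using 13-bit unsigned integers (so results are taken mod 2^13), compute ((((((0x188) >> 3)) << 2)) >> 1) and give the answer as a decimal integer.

98

0x188 = 0000110001000
→ >> 3 → 0000000110001 = 49
→ << 2 (mod 2^13) → 0000011000100 = 196
→ >> 1 → 0000001100010 = 98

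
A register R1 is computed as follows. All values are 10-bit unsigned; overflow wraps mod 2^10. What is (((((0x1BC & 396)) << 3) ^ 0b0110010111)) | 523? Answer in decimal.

0x1BC = 0110111100
396 = 0110001100
→ & → 0110001100 = 396
→ << 3 (mod 2^10) → 0001100000 = 96
0b0110010111 = 0110010111
→ ^ → 0111110111 = 503
523 = 1000001011
→ | → 1111111111 = 1023

1023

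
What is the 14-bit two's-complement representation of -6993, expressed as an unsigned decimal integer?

9391

6993 in 14 bits: 01101101010001
Invert: 10010010101110
Add 1:  10010010101111 = 9391
(Check: 2^14 - 6993 = 16384 - 6993 = 9391.)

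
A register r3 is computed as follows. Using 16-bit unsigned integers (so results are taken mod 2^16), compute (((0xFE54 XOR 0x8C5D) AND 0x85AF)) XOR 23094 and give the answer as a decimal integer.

23103

0xFE54 = 1111111001010100
0x8C5D = 1000110001011101
→ XOR → 0111001000001001 = 29193
0x85AF = 1000010110101111
→ AND → 0000000000001001 = 9
23094 = 0101101000110110
→ XOR → 0101101000111111 = 23103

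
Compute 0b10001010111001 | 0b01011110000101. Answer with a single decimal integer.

a = 10001010111001
b = 01011110000101
 OR → 11011110111101 = 14269

14269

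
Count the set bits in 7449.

7449 = 1110100011001
Count the 1s: 1 + 1 + 1 + 1 + 1 + 1 + 1 = 7

7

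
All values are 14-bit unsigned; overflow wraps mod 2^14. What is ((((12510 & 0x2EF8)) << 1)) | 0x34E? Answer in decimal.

12510 = 11000011011110
0x2EF8 = 10111011111000
→ & → 10000011011000 = 8408
→ << 1 (mod 2^14) → 00000110110000 = 432
0x34E = 00001101001110
→ | → 00001111111110 = 1022

1022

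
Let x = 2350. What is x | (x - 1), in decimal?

x = 100100101110 = 2350
x - 1 = 100100101101
OR    = 100100101111 = 2351
(x | (x - 1) sets all bits below the lowest set bit.)

2351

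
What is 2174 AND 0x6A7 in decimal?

38

2174 = 100001111110
0x6A7 = 011010100111
AND → 000000100110 = 38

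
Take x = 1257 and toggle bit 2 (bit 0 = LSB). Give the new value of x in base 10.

x = 10011101001
bit 2 is currently 0; toggle it via x ^ (1 << 2) = x ^ 4
→ 10011101101 = 1261

1261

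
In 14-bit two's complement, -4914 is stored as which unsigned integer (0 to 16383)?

11470

4914 in 14 bits: 01001100110010
Invert: 10110011001101
Add 1:  10110011001110 = 11470
(Check: 2^14 - 4914 = 16384 - 4914 = 11470.)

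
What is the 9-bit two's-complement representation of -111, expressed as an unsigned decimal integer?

401

111 in 9 bits: 001101111
Invert: 110010000
Add 1:  110010001 = 401
(Check: 2^9 - 111 = 512 - 111 = 401.)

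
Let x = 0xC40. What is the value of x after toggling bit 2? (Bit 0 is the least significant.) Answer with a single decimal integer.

x = 0110001000000
bit 2 is currently 0; toggle it via x ^ (1 << 2) = x ^ 4
→ 0110001000100 = 3140

3140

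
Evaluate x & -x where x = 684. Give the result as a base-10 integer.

4

x = 1010101100 = 684
-x (two's complement) = …0101010100
AND   = 0000000100 = 4
(x & -x isolates the lowest set bit of x.)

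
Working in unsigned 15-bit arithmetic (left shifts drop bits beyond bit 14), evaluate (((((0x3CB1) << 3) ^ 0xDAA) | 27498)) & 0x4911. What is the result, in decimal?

18688

0x3CB1 = 011110010110001
→ << 3 (mod 2^15) → 110010110001000 = 25992
0xDAA = 000110110101010
→ ^ → 110100000100010 = 26658
27498 = 110101101101010
→ | → 110101101101010 = 27498
0x4911 = 100100100010001
→ & → 100100100000000 = 18688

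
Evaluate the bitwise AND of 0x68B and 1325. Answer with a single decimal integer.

1033

0x68B = 11010001011
1325 = 10100101101
AND → 10000001001 = 1033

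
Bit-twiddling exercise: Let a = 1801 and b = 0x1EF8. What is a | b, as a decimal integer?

8185

1801 = 0011100001001
0x1EF8 = 1111011111000
 OR → 1111111111001 = 8185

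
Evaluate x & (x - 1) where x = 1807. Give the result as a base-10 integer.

1806

x = 11100001111 = 1807
x - 1 = 11100001110
AND   = 11100001110 = 1806
(x & (x - 1) clears the lowest set bit of x.)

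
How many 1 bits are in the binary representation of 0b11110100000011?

7

n = 11110100000011
Count the 1s: 1 + 1 + 1 + 1 + 1 + 1 + 1 = 7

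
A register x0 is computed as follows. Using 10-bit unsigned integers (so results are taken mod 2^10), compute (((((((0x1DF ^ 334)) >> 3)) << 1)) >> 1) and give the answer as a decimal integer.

18

0x1DF = 0111011111
334 = 0101001110
→ ^ → 0010010001 = 145
→ >> 3 → 0000010010 = 18
→ << 1 (mod 2^10) → 0000100100 = 36
→ >> 1 → 0000010010 = 18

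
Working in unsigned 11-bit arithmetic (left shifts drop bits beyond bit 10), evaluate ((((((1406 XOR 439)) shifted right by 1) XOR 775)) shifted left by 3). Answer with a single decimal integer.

792

1406 = 10101111110
439 = 00110110111
→ XOR → 10011001001 = 1225
→ shifted right by 1 → 01001100100 = 612
775 = 01100000111
→ XOR → 00101100011 = 355
→ shifted left by 3 (mod 2^11) → 01100011000 = 792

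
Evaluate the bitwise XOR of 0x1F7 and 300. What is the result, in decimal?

0x1F7 = 111110111
300 = 100101100
XOR → 011011011 = 219

219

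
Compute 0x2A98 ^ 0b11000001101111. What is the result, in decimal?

0x2A98 = 10101010011000
b = 11000001101111
XOR → 01101011110111 = 6903

6903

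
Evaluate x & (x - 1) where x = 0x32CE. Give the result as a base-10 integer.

13004

x = 11001011001110 = 13006
x - 1 = 11001011001101
AND   = 11001011001100 = 13004
(x & (x - 1) clears the lowest set bit of x.)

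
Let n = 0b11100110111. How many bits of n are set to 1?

n = 11100110111
Count the 1s: 1 + 1 + 1 + 1 + 1 + 1 + 1 + 1 = 8

8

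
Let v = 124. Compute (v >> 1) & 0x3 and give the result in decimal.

v = 01111100
Shift right by 1: 0111110
Mask low 2 bits: 10 = 2

2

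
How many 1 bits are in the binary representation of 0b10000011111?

n = 10000011111
Count the 1s: 1 + 1 + 1 + 1 + 1 + 1 = 6

6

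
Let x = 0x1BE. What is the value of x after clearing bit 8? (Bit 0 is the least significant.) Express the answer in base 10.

x = 0110111110
bit 8 is currently 1; clear it via x & ~(1 << 8) = x & ~256
→ 0010111110 = 190

190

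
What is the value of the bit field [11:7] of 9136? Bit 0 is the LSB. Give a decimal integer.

7

v = 10001110110000
Shift right by 7: 1000111
Mask low 5 bits: 00111 = 7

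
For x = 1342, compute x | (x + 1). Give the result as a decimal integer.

1343

x = 10100111110 = 1342
x + 1 = 10100111111
OR    = 10100111111 = 1343
(x | (x + 1) sets the lowest cleared bit.)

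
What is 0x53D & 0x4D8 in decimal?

1048

0x53D = 10100111101
0x4D8 = 10011011000
AND → 10000011000 = 1048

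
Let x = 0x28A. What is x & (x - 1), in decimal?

x = 1010001010 = 650
x - 1 = 1010001001
AND   = 1010001000 = 648
(x & (x - 1) clears the lowest set bit of x.)

648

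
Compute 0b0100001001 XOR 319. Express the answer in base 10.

54

a = 100001001
319 = 100111111
XOR → 000110110 = 54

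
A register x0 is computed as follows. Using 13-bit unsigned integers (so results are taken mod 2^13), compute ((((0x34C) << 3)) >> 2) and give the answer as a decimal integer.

0x34C = 0001101001100
→ << 3 (mod 2^13) → 1101001100000 = 6752
→ >> 2 → 0011010011000 = 1688

1688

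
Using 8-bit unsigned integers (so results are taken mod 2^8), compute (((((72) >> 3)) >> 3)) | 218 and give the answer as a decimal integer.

219

72 = 01001000
→ >> 3 → 00001001 = 9
→ >> 3 → 00000001 = 1
218 = 11011010
→ | → 11011011 = 219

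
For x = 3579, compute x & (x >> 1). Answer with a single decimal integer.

x = 110111111011 = 3579
x>>1 = 011011111101
AND  = 010011111001 = 1273
(x & (x >> 1) has a 1 wherever x has two consecutive 1 bits.)

1273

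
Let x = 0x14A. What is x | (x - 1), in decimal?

x = 101001010 = 330
x - 1 = 101001001
OR    = 101001011 = 331
(x | (x - 1) sets all bits below the lowest set bit.)

331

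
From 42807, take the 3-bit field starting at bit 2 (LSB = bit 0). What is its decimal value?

5

v = 1010011100110111
Shift right by 2: 10100111001101
Mask low 3 bits: 101 = 5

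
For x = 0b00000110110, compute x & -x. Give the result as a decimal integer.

x = 110110 = 54
-x (two's complement) = …001010
AND   = 000010 = 2
(x & -x isolates the lowest set bit of x.)

2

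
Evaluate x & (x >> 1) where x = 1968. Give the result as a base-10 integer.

x = 11110110000 = 1968
x>>1 = 01111011000
AND  = 01110010000 = 912
(x & (x >> 1) has a 1 wherever x has two consecutive 1 bits.)

912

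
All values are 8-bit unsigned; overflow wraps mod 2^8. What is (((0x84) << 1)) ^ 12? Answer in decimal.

4

0x84 = 10000100
→ << 1 (mod 2^8) → 00001000 = 8
12 = 00001100
→ ^ → 00000100 = 4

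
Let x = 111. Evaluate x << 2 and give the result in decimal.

111 = 001101111
shift left by 2 → 110111100 = 444
(equivalently, 111 × 2^2 = 111 × 4)

444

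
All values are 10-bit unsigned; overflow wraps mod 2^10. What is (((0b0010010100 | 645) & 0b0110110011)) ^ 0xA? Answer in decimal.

155

0b0010010100 = 0010010100
645 = 1010000101
→ | → 1010010101 = 661
0b0110110011 = 0110110011
→ & → 0010010001 = 145
0xA = 0000001010
→ ^ → 0010011011 = 155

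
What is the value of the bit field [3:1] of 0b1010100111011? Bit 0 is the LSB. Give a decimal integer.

5

v = 1010100111011
Shift right by 1: 101010011101
Mask low 3 bits: 101 = 5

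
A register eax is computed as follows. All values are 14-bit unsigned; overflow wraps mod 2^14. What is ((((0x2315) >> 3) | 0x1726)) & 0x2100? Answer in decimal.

256

0x2315 = 10001100010101
→ >> 3 → 00010001100010 = 1122
0x1726 = 01011100100110
→ | → 01011101100110 = 5990
0x2100 = 10000100000000
→ & → 00000100000000 = 256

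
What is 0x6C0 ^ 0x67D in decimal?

189

0x6C0 = 11011000000
0x67D = 11001111101
XOR → 00010111101 = 189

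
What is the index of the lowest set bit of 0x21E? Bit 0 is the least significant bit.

0x21E = 1000011110
Trailing zeros: 1, so the lowest set bit is bit 1 (value 2).

1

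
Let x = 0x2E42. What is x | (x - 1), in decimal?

11843

x = 10111001000010 = 11842
x - 1 = 10111001000001
OR    = 10111001000011 = 11843
(x | (x - 1) sets all bits below the lowest set bit.)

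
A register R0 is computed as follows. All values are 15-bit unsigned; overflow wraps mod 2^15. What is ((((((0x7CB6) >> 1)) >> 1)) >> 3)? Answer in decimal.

0x7CB6 = 111110010110110
→ >> 1 → 011111001011011 = 15963
→ >> 1 → 001111100101101 = 7981
→ >> 3 → 000001111100101 = 997

997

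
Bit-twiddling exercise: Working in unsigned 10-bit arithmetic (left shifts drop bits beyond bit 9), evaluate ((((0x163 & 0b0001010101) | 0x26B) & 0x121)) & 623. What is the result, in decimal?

0x163 = 0101100011
0b0001010101 = 0001010101
→ & → 0001000001 = 65
0x26B = 1001101011
→ | → 1001101011 = 619
0x121 = 0100100001
→ & → 0000100001 = 33
623 = 1001101111
→ & → 0000100001 = 33

33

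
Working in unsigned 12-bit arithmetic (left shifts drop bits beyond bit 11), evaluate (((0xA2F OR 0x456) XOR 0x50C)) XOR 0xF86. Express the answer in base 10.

0xA2F = 101000101111
0x456 = 010001010110
→ OR → 111001111111 = 3711
0x50C = 010100001100
→ XOR → 101101110011 = 2931
0xF86 = 111110000110
→ XOR → 010011110101 = 1269

1269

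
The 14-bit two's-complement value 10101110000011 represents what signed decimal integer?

-5245

pattern = 10101110000011 (MSB is 1 ⇒ negative)
Invert: 01010001111100, add 1 → 01010001111101 = 5245, so the value is -5245.
(Equivalently: 11139 - 2^14 = 11139 - 16384 = -5245.)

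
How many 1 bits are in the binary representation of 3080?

3

3080 = 110000001000
Count the 1s: 1 + 1 + 1 = 3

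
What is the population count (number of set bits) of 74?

74 = 1001010
Count the 1s: 1 + 1 + 1 = 3

3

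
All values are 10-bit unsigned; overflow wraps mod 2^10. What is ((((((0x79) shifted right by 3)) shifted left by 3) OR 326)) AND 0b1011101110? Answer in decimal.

110

0x79 = 0001111001
→ shifted right by 3 → 0000001111 = 15
→ shifted left by 3 (mod 2^10) → 0001111000 = 120
326 = 0101000110
→ OR → 0101111110 = 382
0b1011101110 = 1011101110
→ AND → 0001101110 = 110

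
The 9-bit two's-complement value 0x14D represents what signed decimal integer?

-179

pattern = 101001101 (MSB is 1 ⇒ negative)
Invert: 010110010, add 1 → 010110011 = 179, so the value is -179.
(Equivalently: 333 - 2^9 = 333 - 512 = -179.)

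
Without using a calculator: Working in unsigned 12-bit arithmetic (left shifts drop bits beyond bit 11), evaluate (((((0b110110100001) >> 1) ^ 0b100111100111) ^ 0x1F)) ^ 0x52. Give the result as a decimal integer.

3962

0b110110100001 = 110110100001
→ >> 1 → 011011010000 = 1744
0b100111100111 = 100111100111
→ ^ → 111100110111 = 3895
0x1F = 000000011111
→ ^ → 111100101000 = 3880
0x52 = 000001010010
→ ^ → 111101111010 = 3962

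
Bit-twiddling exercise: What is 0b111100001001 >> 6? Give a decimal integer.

60

x = 111100001001
shift right by 6 → 000000111100 = 60
(equivalently, floor(3849 / 64))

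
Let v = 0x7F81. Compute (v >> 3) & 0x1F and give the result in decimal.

16

v = 111111110000001
Shift right by 3: 111111110000
Mask low 5 bits: 10000 = 16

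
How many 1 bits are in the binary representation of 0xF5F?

10

0xF5F = 111101011111
Count the 1s: 1 + 1 + 1 + 1 + 1 + 1 + 1 + 1 + 1 + 1 = 10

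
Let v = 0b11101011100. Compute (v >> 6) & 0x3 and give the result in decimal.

1

v = 11101011100
Shift right by 6: 11101
Mask low 2 bits: 01 = 1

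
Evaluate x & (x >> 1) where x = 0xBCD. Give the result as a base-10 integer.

452

x = 101111001101 = 3021
x>>1 = 010111100110
AND  = 000111000100 = 452
(x & (x >> 1) has a 1 wherever x has two consecutive 1 bits.)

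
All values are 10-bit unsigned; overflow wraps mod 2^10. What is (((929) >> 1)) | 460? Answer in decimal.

476

929 = 1110100001
→ >> 1 → 0111010000 = 464
460 = 0111001100
→ | → 0111011100 = 476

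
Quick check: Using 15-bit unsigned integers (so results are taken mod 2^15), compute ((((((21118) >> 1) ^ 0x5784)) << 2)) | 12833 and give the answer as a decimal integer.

31469

21118 = 101001001111110
→ >> 1 → 010100100111111 = 10559
0x5784 = 101011110000100
→ ^ → 111111010111011 = 32443
→ << 2 (mod 2^15) → 111101011101100 = 31468
12833 = 011001000100001
→ | → 111101011101101 = 31469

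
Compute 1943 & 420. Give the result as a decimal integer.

1943 = 11110010111
420 = 00110100100
AND → 00110000100 = 388

388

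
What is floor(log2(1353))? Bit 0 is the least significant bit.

10

1353 = 10101001001
The topmost 1 is at position 10 (since 2^10 = 1024 ≤ 1353 < 2048).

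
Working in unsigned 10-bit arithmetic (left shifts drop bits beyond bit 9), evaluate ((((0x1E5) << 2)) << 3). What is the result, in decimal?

160

0x1E5 = 0111100101
→ << 2 (mod 2^10) → 1110010100 = 916
→ << 3 (mod 2^10) → 0010100000 = 160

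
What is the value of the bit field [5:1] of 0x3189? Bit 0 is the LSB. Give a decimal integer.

4

v = 011000110001001
Shift right by 1: 01100011000100
Mask low 5 bits: 00100 = 4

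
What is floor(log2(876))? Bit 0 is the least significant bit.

876 = 1101101100
The topmost 1 is at position 9 (since 2^9 = 512 ≤ 876 < 1024).

9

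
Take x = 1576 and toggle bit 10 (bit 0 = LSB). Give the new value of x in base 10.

552

x = 11000101000
bit 10 is currently 1; toggle it via x ^ (1 << 10) = x ^ 1024
→ 01000101000 = 552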